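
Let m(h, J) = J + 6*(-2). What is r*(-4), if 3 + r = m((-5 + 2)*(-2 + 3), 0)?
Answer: 60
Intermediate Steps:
m(h, J) = -12 + J (m(h, J) = J - 12 = -12 + J)
r = -15 (r = -3 + (-12 + 0) = -3 - 12 = -15)
r*(-4) = -15*(-4) = 60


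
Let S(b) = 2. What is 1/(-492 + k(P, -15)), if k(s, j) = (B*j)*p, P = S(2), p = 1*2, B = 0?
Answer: -1/492 ≈ -0.0020325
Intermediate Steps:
p = 2
P = 2
k(s, j) = 0 (k(s, j) = (0*j)*2 = 0*2 = 0)
1/(-492 + k(P, -15)) = 1/(-492 + 0) = 1/(-492) = -1/492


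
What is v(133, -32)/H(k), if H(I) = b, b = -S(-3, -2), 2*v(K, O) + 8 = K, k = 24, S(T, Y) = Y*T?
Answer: -125/12 ≈ -10.417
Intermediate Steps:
S(T, Y) = T*Y
v(K, O) = -4 + K/2
b = -6 (b = -(-3)*(-2) = -1*6 = -6)
H(I) = -6
v(133, -32)/H(k) = (-4 + (½)*133)/(-6) = (-4 + 133/2)*(-⅙) = (125/2)*(-⅙) = -125/12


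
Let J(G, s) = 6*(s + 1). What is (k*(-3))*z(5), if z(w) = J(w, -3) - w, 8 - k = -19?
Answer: 1377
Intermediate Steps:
J(G, s) = 6 + 6*s (J(G, s) = 6*(1 + s) = 6 + 6*s)
k = 27 (k = 8 - 1*(-19) = 8 + 19 = 27)
z(w) = -12 - w (z(w) = (6 + 6*(-3)) - w = (6 - 18) - w = -12 - w)
(k*(-3))*z(5) = (27*(-3))*(-12 - 1*5) = -81*(-12 - 5) = -81*(-17) = 1377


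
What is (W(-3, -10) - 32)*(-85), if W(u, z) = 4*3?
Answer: 1700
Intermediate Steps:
W(u, z) = 12
(W(-3, -10) - 32)*(-85) = (12 - 32)*(-85) = -20*(-85) = 1700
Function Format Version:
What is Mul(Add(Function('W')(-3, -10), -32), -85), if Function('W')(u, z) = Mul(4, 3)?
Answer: 1700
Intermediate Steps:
Function('W')(u, z) = 12
Mul(Add(Function('W')(-3, -10), -32), -85) = Mul(Add(12, -32), -85) = Mul(-20, -85) = 1700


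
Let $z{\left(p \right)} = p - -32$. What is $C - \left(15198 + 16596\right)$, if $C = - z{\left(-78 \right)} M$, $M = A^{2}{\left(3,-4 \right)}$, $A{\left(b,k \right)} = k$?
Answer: $-31058$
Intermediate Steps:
$z{\left(p \right)} = 32 + p$ ($z{\left(p \right)} = p + 32 = 32 + p$)
$M = 16$ ($M = \left(-4\right)^{2} = 16$)
$C = 736$ ($C = - (32 - 78) 16 = \left(-1\right) \left(-46\right) 16 = 46 \cdot 16 = 736$)
$C - \left(15198 + 16596\right) = 736 - \left(15198 + 16596\right) = 736 - 31794 = -31058$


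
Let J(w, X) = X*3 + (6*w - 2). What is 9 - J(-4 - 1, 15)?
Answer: -4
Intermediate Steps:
J(w, X) = -2 + 3*X + 6*w (J(w, X) = 3*X + (-2 + 6*w) = -2 + 3*X + 6*w)
9 - J(-4 - 1, 15) = 9 - (-2 + 3*15 + 6*(-4 - 1)) = 9 - (-2 + 45 + 6*(-5)) = 9 - (-2 + 45 - 30) = 9 - 1*13 = 9 - 13 = -4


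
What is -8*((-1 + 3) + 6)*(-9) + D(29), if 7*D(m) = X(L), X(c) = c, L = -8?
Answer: 4024/7 ≈ 574.86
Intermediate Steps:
D(m) = -8/7 (D(m) = (⅐)*(-8) = -8/7)
-8*((-1 + 3) + 6)*(-9) + D(29) = -8*((-1 + 3) + 6)*(-9) - 8/7 = -8*(2 + 6)*(-9) - 8/7 = -8*8*(-9) - 8/7 = -64*(-9) - 8/7 = 576 - 8/7 = 4024/7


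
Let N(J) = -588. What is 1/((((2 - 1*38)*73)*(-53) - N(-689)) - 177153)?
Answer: -1/37281 ≈ -2.6823e-5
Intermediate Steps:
1/((((2 - 1*38)*73)*(-53) - N(-689)) - 177153) = 1/((((2 - 1*38)*73)*(-53) - 1*(-588)) - 177153) = 1/((((2 - 38)*73)*(-53) + 588) - 177153) = 1/((-36*73*(-53) + 588) - 177153) = 1/((-2628*(-53) + 588) - 177153) = 1/((139284 + 588) - 177153) = 1/(139872 - 177153) = 1/(-37281) = -1/37281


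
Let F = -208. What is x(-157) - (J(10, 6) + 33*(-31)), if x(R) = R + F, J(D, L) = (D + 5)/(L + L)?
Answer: 2627/4 ≈ 656.75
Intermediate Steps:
J(D, L) = (5 + D)/(2*L) (J(D, L) = (5 + D)/((2*L)) = (5 + D)*(1/(2*L)) = (5 + D)/(2*L))
x(R) = -208 + R (x(R) = R - 208 = -208 + R)
x(-157) - (J(10, 6) + 33*(-31)) = (-208 - 157) - ((½)*(5 + 10)/6 + 33*(-31)) = -365 - ((½)*(⅙)*15 - 1023) = -365 - (5/4 - 1023) = -365 - 1*(-4087/4) = -365 + 4087/4 = 2627/4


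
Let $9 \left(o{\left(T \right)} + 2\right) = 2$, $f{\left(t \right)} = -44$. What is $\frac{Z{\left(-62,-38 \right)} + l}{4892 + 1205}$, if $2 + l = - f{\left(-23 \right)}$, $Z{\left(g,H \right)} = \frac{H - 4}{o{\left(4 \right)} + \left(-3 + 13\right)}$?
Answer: $\frac{15}{2479} \approx 0.0060508$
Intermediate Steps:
$o{\left(T \right)} = - \frac{16}{9}$ ($o{\left(T \right)} = -2 + \frac{1}{9} \cdot 2 = -2 + \frac{2}{9} = - \frac{16}{9}$)
$Z{\left(g,H \right)} = - \frac{18}{37} + \frac{9 H}{74}$ ($Z{\left(g,H \right)} = \frac{H - 4}{- \frac{16}{9} + \left(-3 + 13\right)} = \frac{-4 + H}{- \frac{16}{9} + 10} = \frac{-4 + H}{\frac{74}{9}} = \left(-4 + H\right) \frac{9}{74} = - \frac{18}{37} + \frac{9 H}{74}$)
$l = 42$ ($l = -2 - -44 = -2 + 44 = 42$)
$\frac{Z{\left(-62,-38 \right)} + l}{4892 + 1205} = \frac{\left(- \frac{18}{37} + \frac{9}{74} \left(-38\right)\right) + 42}{4892 + 1205} = \frac{\left(- \frac{18}{37} - \frac{171}{37}\right) + 42}{6097} = \left(- \frac{189}{37} + 42\right) \frac{1}{6097} = \frac{1365}{37} \cdot \frac{1}{6097} = \frac{15}{2479}$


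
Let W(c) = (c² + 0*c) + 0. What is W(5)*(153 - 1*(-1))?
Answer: 3850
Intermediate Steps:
W(c) = c² (W(c) = (c² + 0) + 0 = c² + 0 = c²)
W(5)*(153 - 1*(-1)) = 5²*(153 - 1*(-1)) = 25*(153 + 1) = 25*154 = 3850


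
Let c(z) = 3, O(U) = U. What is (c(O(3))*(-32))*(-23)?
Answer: 2208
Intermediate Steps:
(c(O(3))*(-32))*(-23) = (3*(-32))*(-23) = -96*(-23) = 2208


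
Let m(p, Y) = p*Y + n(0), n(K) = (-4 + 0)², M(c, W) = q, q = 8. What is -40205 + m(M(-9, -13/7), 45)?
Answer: -39829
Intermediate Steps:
M(c, W) = 8
n(K) = 16 (n(K) = (-4)² = 16)
m(p, Y) = 16 + Y*p (m(p, Y) = p*Y + 16 = Y*p + 16 = 16 + Y*p)
-40205 + m(M(-9, -13/7), 45) = -40205 + (16 + 45*8) = -40205 + (16 + 360) = -40205 + 376 = -39829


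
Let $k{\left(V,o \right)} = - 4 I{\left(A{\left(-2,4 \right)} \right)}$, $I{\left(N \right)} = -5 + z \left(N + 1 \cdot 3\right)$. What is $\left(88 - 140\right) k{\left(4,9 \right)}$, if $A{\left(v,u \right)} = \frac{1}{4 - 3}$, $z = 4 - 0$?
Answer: $2288$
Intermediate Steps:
$z = 4$ ($z = 4 + 0 = 4$)
$A{\left(v,u \right)} = 1$ ($A{\left(v,u \right)} = 1^{-1} = 1$)
$I{\left(N \right)} = 7 + 4 N$ ($I{\left(N \right)} = -5 + 4 \left(N + 1 \cdot 3\right) = -5 + 4 \left(N + 3\right) = -5 + 4 \left(3 + N\right) = -5 + \left(12 + 4 N\right) = 7 + 4 N$)
$k{\left(V,o \right)} = -44$ ($k{\left(V,o \right)} = - 4 \left(7 + 4 \cdot 1\right) = - 4 \left(7 + 4\right) = \left(-4\right) 11 = -44$)
$\left(88 - 140\right) k{\left(4,9 \right)} = \left(88 - 140\right) \left(-44\right) = \left(-52\right) \left(-44\right) = 2288$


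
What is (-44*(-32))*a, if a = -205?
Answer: -288640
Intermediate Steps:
(-44*(-32))*a = -44*(-32)*(-205) = 1408*(-205) = -288640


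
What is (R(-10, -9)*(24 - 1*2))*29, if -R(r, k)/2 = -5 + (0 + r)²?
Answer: -121220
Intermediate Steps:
R(r, k) = 10 - 2*r² (R(r, k) = -2*(-5 + (0 + r)²) = -2*(-5 + r²) = 10 - 2*r²)
(R(-10, -9)*(24 - 1*2))*29 = ((10 - 2*(-10)²)*(24 - 1*2))*29 = ((10 - 2*100)*(24 - 2))*29 = ((10 - 200)*22)*29 = -190*22*29 = -4180*29 = -121220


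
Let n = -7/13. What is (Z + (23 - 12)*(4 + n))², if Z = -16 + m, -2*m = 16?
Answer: 33489/169 ≈ 198.16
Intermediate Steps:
m = -8 (m = -½*16 = -8)
n = -7/13 (n = -7*1/13 = -7/13 ≈ -0.53846)
Z = -24 (Z = -16 - 8 = -24)
(Z + (23 - 12)*(4 + n))² = (-24 + (23 - 12)*(4 - 7/13))² = (-24 + 11*(45/13))² = (-24 + 495/13)² = (183/13)² = 33489/169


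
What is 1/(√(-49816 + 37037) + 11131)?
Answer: 11131/123911940 - I*√12779/123911940 ≈ 8.983e-5 - 9.123e-7*I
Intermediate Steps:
1/(√(-49816 + 37037) + 11131) = 1/(√(-12779) + 11131) = 1/(I*√12779 + 11131) = 1/(11131 + I*√12779)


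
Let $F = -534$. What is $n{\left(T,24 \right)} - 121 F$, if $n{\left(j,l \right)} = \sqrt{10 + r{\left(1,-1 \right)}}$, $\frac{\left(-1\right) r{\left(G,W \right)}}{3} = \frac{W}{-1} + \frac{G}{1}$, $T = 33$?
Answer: $64616$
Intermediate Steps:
$r{\left(G,W \right)} = - 3 G + 3 W$ ($r{\left(G,W \right)} = - 3 \left(\frac{W}{-1} + \frac{G}{1}\right) = - 3 \left(W \left(-1\right) + G 1\right) = - 3 \left(- W + G\right) = - 3 \left(G - W\right) = - 3 G + 3 W$)
$n{\left(j,l \right)} = 2$ ($n{\left(j,l \right)} = \sqrt{10 + \left(\left(-3\right) 1 + 3 \left(-1\right)\right)} = \sqrt{10 - 6} = \sqrt{4} = 2$)
$n{\left(T,24 \right)} - 121 F = 2 - -64614 = 2 + 64614 = 64616$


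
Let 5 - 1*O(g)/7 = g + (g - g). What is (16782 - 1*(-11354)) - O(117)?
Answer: 28920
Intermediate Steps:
O(g) = 35 - 7*g (O(g) = 35 - 7*(g + (g - g)) = 35 - 7*(g + 0) = 35 - 7*g)
(16782 - 1*(-11354)) - O(117) = (16782 - 1*(-11354)) - (35 - 7*117) = (16782 + 11354) - (35 - 819) = 28136 - 1*(-784) = 28136 + 784 = 28920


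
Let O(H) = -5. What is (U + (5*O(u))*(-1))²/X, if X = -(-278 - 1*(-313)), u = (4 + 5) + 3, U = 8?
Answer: -1089/35 ≈ -31.114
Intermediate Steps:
u = 12 (u = 9 + 3 = 12)
X = -35 (X = -(-278 + 313) = -1*35 = -35)
(U + (5*O(u))*(-1))²/X = (8 + (5*(-5))*(-1))²/(-35) = (8 - 25*(-1))²*(-1/35) = (8 + 25)²*(-1/35) = 33²*(-1/35) = 1089*(-1/35) = -1089/35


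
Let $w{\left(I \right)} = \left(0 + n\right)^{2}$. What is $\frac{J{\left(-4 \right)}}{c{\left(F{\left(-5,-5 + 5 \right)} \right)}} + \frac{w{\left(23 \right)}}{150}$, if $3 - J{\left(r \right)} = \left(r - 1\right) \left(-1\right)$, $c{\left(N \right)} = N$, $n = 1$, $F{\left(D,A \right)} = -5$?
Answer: $\frac{61}{150} \approx 0.40667$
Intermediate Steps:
$J{\left(r \right)} = 2 + r$ ($J{\left(r \right)} = 3 - \left(r - 1\right) \left(-1\right) = 3 - \left(-1 + r\right) \left(-1\right) = 3 - \left(1 - r\right) = 3 + \left(-1 + r\right) = 2 + r$)
$w{\left(I \right)} = 1$ ($w{\left(I \right)} = \left(0 + 1\right)^{2} = 1^{2} = 1$)
$\frac{J{\left(-4 \right)}}{c{\left(F{\left(-5,-5 + 5 \right)} \right)}} + \frac{w{\left(23 \right)}}{150} = \frac{2 - 4}{-5} + 1 \cdot \frac{1}{150} = \left(-2\right) \left(- \frac{1}{5}\right) + 1 \cdot \frac{1}{150} = \frac{2}{5} + \frac{1}{150} = \frac{61}{150}$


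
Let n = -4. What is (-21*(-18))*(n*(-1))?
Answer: 1512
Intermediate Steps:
(-21*(-18))*(n*(-1)) = (-21*(-18))*(-4*(-1)) = 378*4 = 1512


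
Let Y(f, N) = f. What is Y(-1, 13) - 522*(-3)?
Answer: 1565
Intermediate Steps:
Y(-1, 13) - 522*(-3) = -1 - 522*(-3) = -1 - 29*(-54) = -1 + 1566 = 1565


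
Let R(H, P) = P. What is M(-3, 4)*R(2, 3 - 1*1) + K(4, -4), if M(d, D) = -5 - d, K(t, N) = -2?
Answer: -6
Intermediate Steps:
M(-3, 4)*R(2, 3 - 1*1) + K(4, -4) = (-5 - 1*(-3))*(3 - 1*1) - 2 = (-5 + 3)*(3 - 1) - 2 = -2*2 - 2 = -4 - 2 = -6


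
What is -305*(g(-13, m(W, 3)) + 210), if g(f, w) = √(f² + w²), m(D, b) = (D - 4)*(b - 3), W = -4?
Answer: -68015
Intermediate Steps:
m(D, b) = (-4 + D)*(-3 + b)
-305*(g(-13, m(W, 3)) + 210) = -305*(√((-13)² + (12 - 4*3 - 3*(-4) - 4*3)²) + 210) = -305*(√(169 + (12 - 12 + 12 - 12)²) + 210) = -305*(√(169 + 0²) + 210) = -305*(√(169 + 0) + 210) = -305*(√169 + 210) = -305*(13 + 210) = -305*223 = -68015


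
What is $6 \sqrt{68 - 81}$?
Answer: $6 i \sqrt{13} \approx 21.633 i$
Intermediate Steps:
$6 \sqrt{68 - 81} = 6 \sqrt{-13} = 6 i \sqrt{13}$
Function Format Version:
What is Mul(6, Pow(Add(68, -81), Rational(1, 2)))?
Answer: Mul(6, I, Pow(13, Rational(1, 2))) ≈ Mul(21.633, I)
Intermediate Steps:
Mul(6, Pow(Add(68, -81), Rational(1, 2))) = Mul(6, Pow(-13, Rational(1, 2))) = Mul(6, Mul(I, Pow(13, Rational(1, 2)))) = Mul(6, I, Pow(13, Rational(1, 2)))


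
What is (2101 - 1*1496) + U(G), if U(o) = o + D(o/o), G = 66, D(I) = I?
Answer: 672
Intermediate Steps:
U(o) = 1 + o (U(o) = o + o/o = o + 1 = 1 + o)
(2101 - 1*1496) + U(G) = (2101 - 1*1496) + (1 + 66) = (2101 - 1496) + 67 = 605 + 67 = 672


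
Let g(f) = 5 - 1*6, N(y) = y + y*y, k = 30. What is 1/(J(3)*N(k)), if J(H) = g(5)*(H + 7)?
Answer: -1/9300 ≈ -0.00010753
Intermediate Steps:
N(y) = y + y²
g(f) = -1 (g(f) = 5 - 6 = -1)
J(H) = -7 - H (J(H) = -(H + 7) = -(7 + H) = -7 - H)
1/(J(3)*N(k)) = 1/((-7 - 1*3)*(30*(1 + 30))) = 1/((-7 - 3)*(30*31)) = 1/(-10*930) = 1/(-9300) = -1/9300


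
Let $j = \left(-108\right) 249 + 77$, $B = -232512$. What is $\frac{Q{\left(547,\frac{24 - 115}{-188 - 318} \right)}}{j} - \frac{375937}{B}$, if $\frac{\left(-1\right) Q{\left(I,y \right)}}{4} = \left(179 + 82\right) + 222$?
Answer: $\frac{60866843}{36039360} \approx 1.6889$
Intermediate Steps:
$Q{\left(I,y \right)} = -1932$ ($Q{\left(I,y \right)} = - 4 \left(\left(179 + 82\right) + 222\right) = - 4 \left(261 + 222\right) = \left(-4\right) 483 = -1932$)
$j = -26815$ ($j = -26892 + 77 = -26815$)
$\frac{Q{\left(547,\frac{24 - 115}{-188 - 318} \right)}}{j} - \frac{375937}{B} = - \frac{1932}{-26815} - \frac{375937}{-232512} = \left(-1932\right) \left(- \frac{1}{26815}\right) - - \frac{375937}{232512} = \frac{1932}{26815} + \frac{375937}{232512} = \frac{60866843}{36039360}$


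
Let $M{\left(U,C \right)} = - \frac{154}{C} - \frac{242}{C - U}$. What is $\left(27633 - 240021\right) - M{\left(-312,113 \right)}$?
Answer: $- \frac{10199840904}{48025} \approx -2.1239 \cdot 10^{5}$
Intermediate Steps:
$M{\left(U,C \right)} = - \frac{242}{C - U} - \frac{154}{C}$
$\left(27633 - 240021\right) - M{\left(-312,113 \right)} = \left(27633 - 240021\right) - \frac{22 \left(\left(-18\right) 113 + 7 \left(-312\right)\right)}{113 \left(113 - -312\right)} = \left(27633 - 240021\right) - 22 \cdot \frac{1}{113} \frac{1}{113 + 312} \left(-2034 - 2184\right) = -212388 - 22 \cdot \frac{1}{113} \cdot \frac{1}{425} \left(-4218\right) = -212388 - - \frac{92796}{48025} = -212388 + \frac{92796}{48025} = - \frac{10199840904}{48025}$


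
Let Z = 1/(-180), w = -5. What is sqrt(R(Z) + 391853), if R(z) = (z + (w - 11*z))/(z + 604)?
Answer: sqrt(4631632206270823)/108719 ≈ 625.98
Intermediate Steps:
Z = -1/180 ≈ -0.0055556
R(z) = (-5 - 10*z)/(604 + z) (R(z) = (z + (-5 - 11*z))/(z + 604) = (-5 - 10*z)/(604 + z))
sqrt(R(Z) + 391853) = sqrt(5*(-1 - 2*(-1/180))/(604 - 1/180) + 391853) = sqrt(5*(-1 + 1/90)/(108719/180) + 391853) = sqrt(5*(180/108719)*(-89/90) + 391853) = sqrt(-890/108719 + 391853) = sqrt(42601865417/108719) = sqrt(4631632206270823)/108719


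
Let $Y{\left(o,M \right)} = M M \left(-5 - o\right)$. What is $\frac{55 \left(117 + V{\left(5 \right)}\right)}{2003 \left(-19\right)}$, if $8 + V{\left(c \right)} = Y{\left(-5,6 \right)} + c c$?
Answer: $- \frac{7370}{38057} \approx -0.19366$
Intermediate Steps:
$Y{\left(o,M \right)} = M^{2} \left(-5 - o\right)$
$V{\left(c \right)} = -8 + c^{2}$ ($V{\left(c \right)} = -8 + \left(6^{2} \left(-5 - -5\right) + c c\right) = -8 + \left(36 \left(-5 + 5\right) + c^{2}\right) = -8 + \left(36 \cdot 0 + c^{2}\right) = -8 + \left(0 + c^{2}\right) = -8 + c^{2}$)
$\frac{55 \left(117 + V{\left(5 \right)}\right)}{2003 \left(-19\right)} = \frac{55 \left(117 - \left(8 - 5^{2}\right)\right)}{2003 \left(-19\right)} = \frac{55 \left(117 + \left(-8 + 25\right)\right)}{-38057} = 55 \left(117 + 17\right) \left(- \frac{1}{38057}\right) = 55 \cdot 134 \left(- \frac{1}{38057}\right) = 7370 \left(- \frac{1}{38057}\right) = - \frac{7370}{38057}$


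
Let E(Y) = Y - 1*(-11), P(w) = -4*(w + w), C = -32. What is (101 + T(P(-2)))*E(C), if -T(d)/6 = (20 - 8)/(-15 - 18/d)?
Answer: -95235/43 ≈ -2214.8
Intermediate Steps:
P(w) = -8*w
E(Y) = 11 + Y (E(Y) = Y + 11 = 11 + Y)
T(d) = -72/(-15 - 18/d) (T(d) = -6*(20 - 8)/(-15 - 18/d) = -72/(-15 - 18/d))
(101 + T(P(-2)))*E(C) = (101 + 24*(-8*(-2))/(6 + 5*(-8*(-2))))*(11 - 32) = (101 + 24*16/(6 + 5*16))*(-21) = (101 + 24*16/(6 + 80))*(-21) = (101 + 24*16/86)*(-21) = (101 + 24*16*(1/86))*(-21) = (101 + 192/43)*(-21) = (4535/43)*(-21) = -95235/43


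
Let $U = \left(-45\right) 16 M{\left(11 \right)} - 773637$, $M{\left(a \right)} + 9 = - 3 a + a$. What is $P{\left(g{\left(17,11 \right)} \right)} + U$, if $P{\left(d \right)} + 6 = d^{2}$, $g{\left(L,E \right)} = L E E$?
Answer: $3479926$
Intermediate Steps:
$g{\left(L,E \right)} = L E^{2}$ ($g{\left(L,E \right)} = E L E = L E^{2}$)
$M{\left(a \right)} = -9 - 2 a$ ($M{\left(a \right)} = -9 + \left(- 3 a + a\right) = -9 - 2 a$)
$P{\left(d \right)} = -6 + d^{2}$
$U = -751317$ ($U = \left(-45\right) 16 \left(-9 - 22\right) - 773637 = - 720 \left(-9 - 22\right) - 773637 = \left(-720\right) \left(-31\right) - 773637 = 22320 - 773637 = -751317$)
$P{\left(g{\left(17,11 \right)} \right)} + U = \left(-6 + \left(17 \cdot 11^{2}\right)^{2}\right) - 751317 = \left(-6 + \left(17 \cdot 121\right)^{2}\right) - 751317 = \left(-6 + 2057^{2}\right) - 751317 = \left(-6 + 4231249\right) - 751317 = 4231243 - 751317 = 3479926$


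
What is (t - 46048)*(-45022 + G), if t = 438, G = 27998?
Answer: 776464640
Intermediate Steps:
(t - 46048)*(-45022 + G) = (438 - 46048)*(-45022 + 27998) = -45610*(-17024) = 776464640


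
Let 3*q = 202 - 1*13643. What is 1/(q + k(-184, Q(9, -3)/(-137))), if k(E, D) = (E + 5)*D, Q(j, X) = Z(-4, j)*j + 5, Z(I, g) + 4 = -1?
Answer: -411/1862897 ≈ -0.00022062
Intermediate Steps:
Z(I, g) = -5 (Z(I, g) = -4 - 1 = -5)
q = -13441/3 (q = (202 - 1*13643)/3 = (202 - 13643)/3 = (1/3)*(-13441) = -13441/3 ≈ -4480.3)
Q(j, X) = 5 - 5*j (Q(j, X) = -5*j + 5 = 5 - 5*j)
k(E, D) = D*(5 + E) (k(E, D) = (5 + E)*D = D*(5 + E))
1/(q + k(-184, Q(9, -3)/(-137))) = 1/(-13441/3 + ((5 - 5*9)/(-137))*(5 - 184)) = 1/(-13441/3 + ((5 - 45)*(-1/137))*(-179)) = 1/(-13441/3 - 40*(-1/137)*(-179)) = 1/(-13441/3 + (40/137)*(-179)) = 1/(-13441/3 - 7160/137) = 1/(-1862897/411) = -411/1862897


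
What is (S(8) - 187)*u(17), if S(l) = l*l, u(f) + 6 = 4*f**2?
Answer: -141450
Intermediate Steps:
u(f) = -6 + 4*f**2
S(l) = l**2
(S(8) - 187)*u(17) = (8**2 - 187)*(-6 + 4*17**2) = (64 - 187)*(-6 + 4*289) = -123*(-6 + 1156) = -123*1150 = -141450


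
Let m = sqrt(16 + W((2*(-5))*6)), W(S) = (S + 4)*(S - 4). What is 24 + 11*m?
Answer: 684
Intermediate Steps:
W(S) = (-4 + S)*(4 + S) (W(S) = (4 + S)*(-4 + S) = (-4 + S)*(4 + S))
m = 60 (m = sqrt(16 + (-16 + ((2*(-5))*6)**2)) = sqrt(16 + (-16 + (-10*6)**2)) = sqrt(16 + (-16 + (-60)**2)) = sqrt(16 + (-16 + 3600)) = sqrt(16 + 3584) = sqrt(3600) = 60)
24 + 11*m = 24 + 11*60 = 24 + 660 = 684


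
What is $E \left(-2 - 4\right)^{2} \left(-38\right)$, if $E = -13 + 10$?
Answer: $4104$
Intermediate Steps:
$E = -3$
$E \left(-2 - 4\right)^{2} \left(-38\right) = - 3 \left(-2 - 4\right)^{2} \left(-38\right) = - 3 \left(-6\right)^{2} \left(-38\right) = \left(-3\right) 36 \left(-38\right) = \left(-108\right) \left(-38\right) = 4104$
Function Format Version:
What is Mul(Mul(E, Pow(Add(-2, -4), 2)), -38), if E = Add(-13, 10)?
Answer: 4104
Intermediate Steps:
E = -3
Mul(Mul(E, Pow(Add(-2, -4), 2)), -38) = Mul(Mul(-3, Pow(Add(-2, -4), 2)), -38) = Mul(Mul(-3, Pow(-6, 2)), -38) = Mul(Mul(-3, 36), -38) = Mul(-108, -38) = 4104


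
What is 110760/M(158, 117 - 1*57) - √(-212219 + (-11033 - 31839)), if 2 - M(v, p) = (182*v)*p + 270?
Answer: -27690/431407 - I*√255091 ≈ -0.064185 - 505.07*I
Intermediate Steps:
M(v, p) = -268 - 182*p*v (M(v, p) = 2 - ((182*v)*p + 270) = 2 - (182*p*v + 270) = 2 - (270 + 182*p*v) = 2 + (-270 - 182*p*v) = -268 - 182*p*v)
110760/M(158, 117 - 1*57) - √(-212219 + (-11033 - 31839)) = 110760/(-268 - 182*(117 - 1*57)*158) - √(-212219 + (-11033 - 31839)) = 110760/(-268 - 182*(117 - 57)*158) - √(-212219 - 42872) = 110760/(-268 - 182*60*158) - √(-255091) = 110760/(-268 - 1725360) - I*√255091 = 110760/(-1725628) - I*√255091 = 110760*(-1/1725628) - I*√255091 = -27690/431407 - I*√255091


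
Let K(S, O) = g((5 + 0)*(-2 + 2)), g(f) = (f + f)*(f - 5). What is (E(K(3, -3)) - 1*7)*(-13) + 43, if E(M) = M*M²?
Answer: 134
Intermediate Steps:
g(f) = 2*f*(-5 + f) (g(f) = (2*f)*(-5 + f) = 2*f*(-5 + f))
K(S, O) = 0 (K(S, O) = 2*((5 + 0)*(-2 + 2))*(-5 + (5 + 0)*(-2 + 2)) = 2*(5*0)*(-5 + 5*0) = 2*0*(-5 + 0) = 2*0*(-5) = 0)
E(M) = M³
(E(K(3, -3)) - 1*7)*(-13) + 43 = (0³ - 1*7)*(-13) + 43 = (0 - 7)*(-13) + 43 = -7*(-13) + 43 = 91 + 43 = 134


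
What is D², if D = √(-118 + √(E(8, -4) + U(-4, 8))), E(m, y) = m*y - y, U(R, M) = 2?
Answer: -118 + I*√26 ≈ -118.0 + 5.099*I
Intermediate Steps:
E(m, y) = -y + m*y
D = √(-118 + I*√26) (D = √(-118 + √(-4*(-1 + 8) + 2)) = √(-118 + √(-4*7 + 2)) = √(-118 + √(-28 + 2)) = √(-118 + √(-26)) = √(-118 + I*√26) ≈ 0.2346 + 10.865*I)
D² = (√(-118 + I*√26))² = -118 + I*√26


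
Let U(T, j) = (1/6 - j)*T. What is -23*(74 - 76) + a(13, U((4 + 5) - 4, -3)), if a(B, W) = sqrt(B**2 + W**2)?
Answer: 46 + sqrt(15109)/6 ≈ 66.486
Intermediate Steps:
U(T, j) = T*(1/6 - j) (U(T, j) = (1*(1/6) - j)*T = (1/6 - j)*T = T*(1/6 - j))
-23*(74 - 76) + a(13, U((4 + 5) - 4, -3)) = -23*(74 - 76) + sqrt(13**2 + (((4 + 5) - 4)*(1/6 - 1*(-3)))**2) = -23*(-2) + sqrt(169 + ((9 - 4)*(1/6 + 3))**2) = 46 + sqrt(169 + (5*(19/6))**2) = 46 + sqrt(169 + (95/6)**2) = 46 + sqrt(169 + 9025/36) = 46 + sqrt(15109/36) = 46 + sqrt(15109)/6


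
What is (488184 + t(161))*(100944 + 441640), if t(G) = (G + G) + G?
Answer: 265142895528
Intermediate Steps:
t(G) = 3*G (t(G) = 2*G + G = 3*G)
(488184 + t(161))*(100944 + 441640) = (488184 + 3*161)*(100944 + 441640) = (488184 + 483)*542584 = 488667*542584 = 265142895528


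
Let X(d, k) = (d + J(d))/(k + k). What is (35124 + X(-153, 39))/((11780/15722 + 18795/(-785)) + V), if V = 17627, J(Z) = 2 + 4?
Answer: 225403916395/112976308692 ≈ 1.9951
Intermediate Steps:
J(Z) = 6
X(d, k) = (6 + d)/(2*k) (X(d, k) = (d + 6)/(k + k) = (6 + d)/((2*k)) = (6 + d)*(1/(2*k)) = (6 + d)/(2*k))
(35124 + X(-153, 39))/((11780/15722 + 18795/(-785)) + V) = (35124 + (1/2)*(6 - 153)/39)/((11780/15722 + 18795/(-785)) + 17627) = (35124 + (1/2)*(1/39)*(-147))/((11780*(1/15722) + 18795*(-1/785)) + 17627) = (35124 - 49/26)/((5890/7861 - 3759/157) + 17627) = 913175/(26*(-28624769/1234177 + 17627)) = 913175/(26*(21726213210/1234177)) = (913175/26)*(1234177/21726213210) = 225403916395/112976308692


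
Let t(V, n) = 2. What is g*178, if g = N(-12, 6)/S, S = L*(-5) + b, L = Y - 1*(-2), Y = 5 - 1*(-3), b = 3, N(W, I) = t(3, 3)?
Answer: -356/47 ≈ -7.5745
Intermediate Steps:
N(W, I) = 2
Y = 8 (Y = 5 + 3 = 8)
L = 10 (L = 8 - 1*(-2) = 8 + 2 = 10)
S = -47 (S = 10*(-5) + 3 = -50 + 3 = -47)
g = -2/47 (g = 2/(-47) = 2*(-1/47) = -2/47 ≈ -0.042553)
g*178 = -2/47*178 = -356/47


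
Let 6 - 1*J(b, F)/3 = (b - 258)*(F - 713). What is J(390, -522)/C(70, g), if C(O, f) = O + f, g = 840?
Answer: 244539/455 ≈ 537.45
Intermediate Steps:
J(b, F) = 18 - 3*(-713 + F)*(-258 + b) (J(b, F) = 18 - 3*(b - 258)*(F - 713) = 18 - 3*(-258 + b)*(-713 + F) = 18 - 3*(-713 + F)*(-258 + b))
J(390, -522)/C(70, g) = (-551844 + 774*(-522) + 2139*390 - 3*(-522)*390)/(70 + 840) = (-551844 - 404028 + 834210 + 610740)/910 = 489078*(1/910) = 244539/455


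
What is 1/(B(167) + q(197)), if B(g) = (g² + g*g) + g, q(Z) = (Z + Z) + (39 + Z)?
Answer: 1/56575 ≈ 1.7676e-5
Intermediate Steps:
q(Z) = 39 + 3*Z (q(Z) = 2*Z + (39 + Z) = 39 + 3*Z)
B(g) = g + 2*g² (B(g) = (g² + g²) + g = 2*g² + g = g + 2*g²)
1/(B(167) + q(197)) = 1/(167*(1 + 2*167) + (39 + 3*197)) = 1/(167*(1 + 334) + (39 + 591)) = 1/(167*335 + 630) = 1/(55945 + 630) = 1/56575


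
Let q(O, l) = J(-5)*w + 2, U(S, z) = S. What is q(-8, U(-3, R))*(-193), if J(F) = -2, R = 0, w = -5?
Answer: -2316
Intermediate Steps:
q(O, l) = 12 (q(O, l) = -2*(-5) + 2 = 10 + 2 = 12)
q(-8, U(-3, R))*(-193) = 12*(-193) = -2316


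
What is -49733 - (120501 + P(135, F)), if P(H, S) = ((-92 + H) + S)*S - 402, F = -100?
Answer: -175532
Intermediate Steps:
P(H, S) = -402 + S*(-92 + H + S) (P(H, S) = (-92 + H + S)*S - 402 = S*(-92 + H + S) - 402 = -402 + S*(-92 + H + S))
-49733 - (120501 + P(135, F)) = -49733 - (120501 + (-402 + (-100)**2 - 92*(-100) + 135*(-100))) = -49733 - (120501 + (-402 + 10000 + 9200 - 13500)) = -49733 - (120501 + 5298) = -49733 - 1*125799 = -49733 - 125799 = -175532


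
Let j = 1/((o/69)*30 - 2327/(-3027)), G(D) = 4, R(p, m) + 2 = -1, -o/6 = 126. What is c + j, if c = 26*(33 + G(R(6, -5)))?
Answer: 21962966617/22830599 ≈ 962.00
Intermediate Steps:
o = -756 (o = -6*126 = -756)
R(p, m) = -3 (R(p, m) = -2 - 1 = -3)
c = 962 (c = 26*(33 + 4) = 26*37 = 962)
j = -69621/22830599 (j = 1/(-756/69*30 - 2327/(-3027)) = 1/(-756*1/69*30 - 2327*(-1/3027)) = 1/(-252/23*30 + 2327/3027) = 1/(-7560/23 + 2327/3027) = 1/(-22830599/69621) = -69621/22830599 ≈ -0.0030495)
c + j = 962 - 69621/22830599 = 21962966617/22830599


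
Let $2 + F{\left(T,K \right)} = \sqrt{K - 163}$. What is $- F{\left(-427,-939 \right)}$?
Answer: $2 - i \sqrt{1102} \approx 2.0 - 33.196 i$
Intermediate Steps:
$F{\left(T,K \right)} = -2 + \sqrt{-163 + K}$ ($F{\left(T,K \right)} = -2 + \sqrt{K - 163} = -2 + \sqrt{-163 + K}$)
$- F{\left(-427,-939 \right)} = - (-2 + \sqrt{-163 - 939}) = - (-2 + \sqrt{-1102}) = - (-2 + i \sqrt{1102}) = 2 - i \sqrt{1102}$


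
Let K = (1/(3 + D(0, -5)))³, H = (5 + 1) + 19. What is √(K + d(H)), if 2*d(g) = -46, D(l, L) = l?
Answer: 2*I*√465/9 ≈ 4.792*I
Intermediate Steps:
H = 25 (H = 6 + 19 = 25)
d(g) = -23 (d(g) = (½)*(-46) = -23)
K = 1/27 (K = (1/(3 + 0))³ = (1/3)³ = (⅓)³ = 1/27 ≈ 0.037037)
√(K + d(H)) = √(1/27 - 23) = √(-620/27) = 2*I*√465/9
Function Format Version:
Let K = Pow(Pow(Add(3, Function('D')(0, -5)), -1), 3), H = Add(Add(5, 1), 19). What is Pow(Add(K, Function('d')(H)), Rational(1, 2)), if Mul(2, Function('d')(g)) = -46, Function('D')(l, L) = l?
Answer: Mul(Rational(2, 9), I, Pow(465, Rational(1, 2))) ≈ Mul(4.7920, I)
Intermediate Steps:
H = 25 (H = Add(6, 19) = 25)
Function('d')(g) = -23 (Function('d')(g) = Mul(Rational(1, 2), -46) = -23)
K = Rational(1, 27) (K = Pow(Pow(Add(3, 0), -1), 3) = Pow(Pow(3, -1), 3) = Pow(Rational(1, 3), 3) = Rational(1, 27) ≈ 0.037037)
Pow(Add(K, Function('d')(H)), Rational(1, 2)) = Pow(Add(Rational(1, 27), -23), Rational(1, 2)) = Pow(Rational(-620, 27), Rational(1, 2)) = Mul(Rational(2, 9), I, Pow(465, Rational(1, 2)))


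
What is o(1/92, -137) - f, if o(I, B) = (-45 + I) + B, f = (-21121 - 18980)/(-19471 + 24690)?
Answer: -83692425/480148 ≈ -174.31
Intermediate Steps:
f = -40101/5219 ≈ -7.6837
o(I, B) = -45 + B + I
o(1/92, -137) - f = (-45 - 137 + 1/92) - 1*(-40101/5219) = (-45 - 137 + 1/92) + 40101/5219 = -16743/92 + 40101/5219 = -83692425/480148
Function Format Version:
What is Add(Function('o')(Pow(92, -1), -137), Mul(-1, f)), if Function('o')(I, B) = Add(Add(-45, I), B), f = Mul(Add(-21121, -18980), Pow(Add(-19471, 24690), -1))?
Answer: Rational(-83692425, 480148) ≈ -174.31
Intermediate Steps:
f = Rational(-40101, 5219) (f = Mul(-40101, Pow(5219, -1)) = Mul(-40101, Rational(1, 5219)) = Rational(-40101, 5219) ≈ -7.6837)
Function('o')(I, B) = Add(-45, B, I)
Add(Function('o')(Pow(92, -1), -137), Mul(-1, f)) = Add(Add(-45, -137, Pow(92, -1)), Mul(-1, Rational(-40101, 5219))) = Add(Add(-45, -137, Rational(1, 92)), Rational(40101, 5219)) = Add(Rational(-16743, 92), Rational(40101, 5219)) = Rational(-83692425, 480148)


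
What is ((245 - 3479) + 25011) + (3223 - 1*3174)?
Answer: 21826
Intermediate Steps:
((245 - 3479) + 25011) + (3223 - 1*3174) = (-3234 + 25011) + (3223 - 3174) = 21777 + 49 = 21826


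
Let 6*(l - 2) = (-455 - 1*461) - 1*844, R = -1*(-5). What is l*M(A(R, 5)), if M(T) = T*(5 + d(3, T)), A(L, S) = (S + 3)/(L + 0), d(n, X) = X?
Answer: -76912/25 ≈ -3076.5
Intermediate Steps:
R = 5
A(L, S) = (3 + S)/L
M(T) = T*(5 + T)
l = -874/3 (l = 2 + ((-455 - 1*461) - 1*844)/6 = 2 + ((-455 - 461) - 844)/6 = 2 + (-916 - 844)/6 = 2 + (⅙)*(-1760) = 2 - 880/3 = -874/3 ≈ -291.33)
l*M(A(R, 5)) = -874*(3 + 5)/5*(5 + (3 + 5)/5)/3 = -874*(⅕)*8*(5 + (⅕)*8)/3 = -6992*(5 + 8/5)/15 = -6992*33/(15*5) = -874/3*264/25 = -76912/25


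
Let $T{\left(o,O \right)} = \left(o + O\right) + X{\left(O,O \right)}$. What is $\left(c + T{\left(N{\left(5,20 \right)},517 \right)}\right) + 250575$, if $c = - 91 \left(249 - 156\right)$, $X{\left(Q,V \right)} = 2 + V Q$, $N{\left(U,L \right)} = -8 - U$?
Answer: $509907$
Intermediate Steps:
$X{\left(Q,V \right)} = 2 + Q V$
$T{\left(o,O \right)} = 2 + O + o + O^{2}$ ($T{\left(o,O \right)} = \left(o + O\right) + \left(2 + O O\right) = \left(O + o\right) + \left(2 + O^{2}\right) = 2 + O + o + O^{2}$)
$c = -8463$ ($c = \left(-91\right) 93 = -8463$)
$\left(c + T{\left(N{\left(5,20 \right)},517 \right)}\right) + 250575 = \left(-8463 + \left(2 + 517 - 13 + 517^{2}\right)\right) + 250575 = \left(-8463 + \left(2 + 517 - 13 + 267289\right)\right) + 250575 = \left(-8463 + 267795\right) + 250575 = 259332 + 250575 = 509907$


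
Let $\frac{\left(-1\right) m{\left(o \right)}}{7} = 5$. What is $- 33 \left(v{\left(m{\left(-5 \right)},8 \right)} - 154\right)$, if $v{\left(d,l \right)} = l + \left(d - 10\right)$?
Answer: $6303$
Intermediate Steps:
$m{\left(o \right)} = -35$ ($m{\left(o \right)} = \left(-7\right) 5 = -35$)
$v{\left(d,l \right)} = -10 + d + l$ ($v{\left(d,l \right)} = l + \left(-10 + d\right) = -10 + d + l$)
$- 33 \left(v{\left(m{\left(-5 \right)},8 \right)} - 154\right) = - 33 \left(\left(-10 - 35 + 8\right) - 154\right) = - 33 \left(-37 - 154\right) = \left(-33\right) \left(-191\right) = 6303$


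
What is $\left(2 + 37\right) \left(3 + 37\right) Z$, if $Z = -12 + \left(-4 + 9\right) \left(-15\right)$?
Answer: $-135720$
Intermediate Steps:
$Z = -87$ ($Z = -12 + 5 \left(-15\right) = -12 - 75 = -87$)
$\left(2 + 37\right) \left(3 + 37\right) Z = \left(2 + 37\right) \left(3 + 37\right) \left(-87\right) = 39 \cdot 40 \left(-87\right) = 1560 \left(-87\right) = -135720$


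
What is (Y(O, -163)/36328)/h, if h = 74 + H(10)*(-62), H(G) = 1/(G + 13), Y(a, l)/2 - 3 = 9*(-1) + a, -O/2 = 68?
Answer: -1633/14894480 ≈ -0.00010964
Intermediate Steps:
O = -136 (O = -2*68 = -136)
Y(a, l) = -12 + 2*a (Y(a, l) = 6 + 2*(9*(-1) + a) = 6 + 2*(-9 + a) = 6 + (-18 + 2*a) = -12 + 2*a)
H(G) = 1/(13 + G)
h = 1640/23 (h = 74 - 62/(13 + 10) = 74 - 62/23 = 1640/23 ≈ 71.304)
(Y(O, -163)/36328)/h = ((-12 + 2*(-136))/36328)/(1640/23) = ((-12 - 272)*(1/36328))*(23/1640) = -284*1/36328*(23/1640) = -71/9082*23/1640 = -1633/14894480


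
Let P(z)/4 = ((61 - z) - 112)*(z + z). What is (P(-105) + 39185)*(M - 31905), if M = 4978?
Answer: 166274225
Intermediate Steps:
P(z) = 8*z*(-51 - z) (P(z) = 4*(((61 - z) - 112)*(z + z)) = 4*((-51 - z)*(2*z)) = 4*(2*z*(-51 - z)) = 8*z*(-51 - z))
(P(-105) + 39185)*(M - 31905) = (-8*(-105)*(51 - 105) + 39185)*(4978 - 31905) = (-8*(-105)*(-54) + 39185)*(-26927) = (-45360 + 39185)*(-26927) = -6175*(-26927) = 166274225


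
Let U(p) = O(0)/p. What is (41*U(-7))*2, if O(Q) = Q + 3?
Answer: -246/7 ≈ -35.143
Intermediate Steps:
O(Q) = 3 + Q
U(p) = 3/p (U(p) = (3 + 0)/p = 3/p)
(41*U(-7))*2 = (41*(3/(-7)))*2 = (41*(3*(-1/7)))*2 = (41*(-3/7))*2 = -123/7*2 = -246/7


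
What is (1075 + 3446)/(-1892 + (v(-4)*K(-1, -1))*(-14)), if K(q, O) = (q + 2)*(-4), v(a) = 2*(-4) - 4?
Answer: -4521/2564 ≈ -1.7633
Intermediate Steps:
v(a) = -12 (v(a) = -8 - 4 = -12)
K(q, O) = -8 - 4*q (K(q, O) = (2 + q)*(-4) = -8 - 4*q)
(1075 + 3446)/(-1892 + (v(-4)*K(-1, -1))*(-14)) = (1075 + 3446)/(-1892 - 12*(-8 - 4*(-1))*(-14)) = 4521/(-1892 - 12*(-8 + 4)*(-14)) = 4521/(-1892 - 12*(-4)*(-14)) = 4521/(-1892 + 48*(-14)) = 4521/(-1892 - 672) = 4521/(-2564) = 4521*(-1/2564) = -4521/2564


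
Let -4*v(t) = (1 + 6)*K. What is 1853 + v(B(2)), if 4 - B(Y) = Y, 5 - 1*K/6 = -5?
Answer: 1748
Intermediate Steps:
K = 60 (K = 30 - 6*(-5) = 30 + 30 = 60)
B(Y) = 4 - Y
v(t) = -105 (v(t) = -(1 + 6)*60/4 = -7*60/4 = -¼*420 = -105)
1853 + v(B(2)) = 1853 - 105 = 1748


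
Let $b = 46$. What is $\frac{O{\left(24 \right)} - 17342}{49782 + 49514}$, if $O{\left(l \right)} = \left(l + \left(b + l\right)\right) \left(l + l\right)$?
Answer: $- \frac{6415}{49648} \approx -0.12921$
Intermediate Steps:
$O{\left(l \right)} = 2 l \left(46 + 2 l\right)$ ($O{\left(l \right)} = \left(l + \left(46 + l\right)\right) \left(l + l\right) = \left(46 + 2 l\right) 2 l = 2 l \left(46 + 2 l\right)$)
$\frac{O{\left(24 \right)} - 17342}{49782 + 49514} = \frac{4 \cdot 24 \left(23 + 24\right) - 17342}{49782 + 49514} = \frac{4 \cdot 24 \cdot 47 - 17342}{99296} = \left(4512 - 17342\right) \frac{1}{99296} = \left(-12830\right) \frac{1}{99296} = - \frac{6415}{49648}$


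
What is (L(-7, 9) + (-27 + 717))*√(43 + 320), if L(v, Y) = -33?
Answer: 7227*√3 ≈ 12518.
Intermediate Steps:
(L(-7, 9) + (-27 + 717))*√(43 + 320) = (-33 + (-27 + 717))*√(43 + 320) = (-33 + 690)*√363 = 657*(11*√3) = 7227*√3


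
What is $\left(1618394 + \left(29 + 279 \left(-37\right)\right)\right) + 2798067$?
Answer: $4406167$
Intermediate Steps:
$\left(1618394 + \left(29 + 279 \left(-37\right)\right)\right) + 2798067 = \left(1618394 + \left(29 - 10323\right)\right) + 2798067 = \left(1618394 - 10294\right) + 2798067 = 1608100 + 2798067 = 4406167$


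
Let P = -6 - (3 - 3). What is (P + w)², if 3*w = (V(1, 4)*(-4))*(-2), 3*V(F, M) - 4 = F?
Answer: 196/81 ≈ 2.4198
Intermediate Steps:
V(F, M) = 4/3 + F/3
P = -6 (P = -6 - 1*0 = -6 + 0 = -6)
w = 40/9 (w = (((4/3 + (⅓)*1)*(-4))*(-2))/3 = (((4/3 + ⅓)*(-4))*(-2))/3 = (((5/3)*(-4))*(-2))/3 = (-20/3*(-2))/3 = (⅓)*(40/3) = 40/9 ≈ 4.4444)
(P + w)² = (-6 + 40/9)² = (-14/9)² = 196/81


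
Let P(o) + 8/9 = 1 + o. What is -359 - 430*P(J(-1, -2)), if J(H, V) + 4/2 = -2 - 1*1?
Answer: 15689/9 ≈ 1743.2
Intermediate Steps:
J(H, V) = -5 (J(H, V) = -2 + (-2 - 1*1) = -2 + (-2 - 1) = -2 - 3 = -5)
P(o) = ⅑ + o (P(o) = -8/9 + (1 + o) = ⅑ + o)
-359 - 430*P(J(-1, -2)) = -359 - 430*(⅑ - 5) = -359 - 430*(-44/9) = -359 + 18920/9 = 15689/9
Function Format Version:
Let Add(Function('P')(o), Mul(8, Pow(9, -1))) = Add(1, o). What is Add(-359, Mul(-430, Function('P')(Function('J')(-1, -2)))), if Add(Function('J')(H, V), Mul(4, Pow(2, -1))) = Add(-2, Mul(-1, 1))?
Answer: Rational(15689, 9) ≈ 1743.2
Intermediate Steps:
Function('J')(H, V) = -5 (Function('J')(H, V) = Add(-2, Add(-2, Mul(-1, 1))) = Add(-2, Add(-2, -1)) = Add(-2, -3) = -5)
Function('P')(o) = Add(Rational(1, 9), o) (Function('P')(o) = Add(Rational(-8, 9), Add(1, o)) = Add(Rational(1, 9), o))
Add(-359, Mul(-430, Function('P')(Function('J')(-1, -2)))) = Add(-359, Mul(-430, Add(Rational(1, 9), -5))) = Add(-359, Mul(-430, Rational(-44, 9))) = Add(-359, Rational(18920, 9)) = Rational(15689, 9)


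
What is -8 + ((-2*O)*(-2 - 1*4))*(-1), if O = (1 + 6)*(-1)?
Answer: 76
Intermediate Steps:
O = -7 (O = 7*(-1) = -7)
-8 + ((-2*O)*(-2 - 1*4))*(-1) = -8 + ((-2*(-7))*(-2 - 1*4))*(-1) = -8 + (14*(-2 - 4))*(-1) = -8 + (14*(-6))*(-1) = -8 - 84*(-1) = -8 + 84 = 76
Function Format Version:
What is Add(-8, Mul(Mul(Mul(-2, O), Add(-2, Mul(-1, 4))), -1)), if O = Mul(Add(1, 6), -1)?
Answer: 76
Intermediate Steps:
O = -7 (O = Mul(7, -1) = -7)
Add(-8, Mul(Mul(Mul(-2, O), Add(-2, Mul(-1, 4))), -1)) = Add(-8, Mul(Mul(Mul(-2, -7), Add(-2, Mul(-1, 4))), -1)) = Add(-8, Mul(Mul(14, Add(-2, -4)), -1)) = Add(-8, Mul(Mul(14, -6), -1)) = Add(-8, Mul(-84, -1)) = Add(-8, 84) = 76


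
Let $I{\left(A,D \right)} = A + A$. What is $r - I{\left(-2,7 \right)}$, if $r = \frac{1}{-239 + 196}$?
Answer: $\frac{171}{43} \approx 3.9767$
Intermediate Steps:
$I{\left(A,D \right)} = 2 A$
$r = - \frac{1}{43}$ ($r = \frac{1}{-43} = - \frac{1}{43} \approx -0.023256$)
$r - I{\left(-2,7 \right)} = - \frac{1}{43} - 2 \left(-2\right) = - \frac{1}{43} - -4 = - \frac{1}{43} + 4 = \frac{171}{43}$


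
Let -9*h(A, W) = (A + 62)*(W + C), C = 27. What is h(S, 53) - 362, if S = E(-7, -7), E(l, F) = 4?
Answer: -2846/3 ≈ -948.67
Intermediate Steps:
S = 4
h(A, W) = -(27 + W)*(62 + A)/9 (h(A, W) = -(A + 62)*(W + 27)/9 = -(62 + A)*(27 + W)/9 = -(27 + W)*(62 + A)/9)
h(S, 53) - 362 = (-186 - 3*4 - 62/9*53 - ⅑*4*53) - 362 = (-186 - 12 - 3286/9 - 212/9) - 362 = -1760/3 - 362 = -2846/3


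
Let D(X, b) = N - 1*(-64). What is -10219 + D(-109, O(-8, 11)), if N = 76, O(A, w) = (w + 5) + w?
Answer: -10079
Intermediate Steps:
O(A, w) = 5 + 2*w (O(A, w) = (5 + w) + w = 5 + 2*w)
D(X, b) = 140 (D(X, b) = 76 - 1*(-64) = 76 + 64 = 140)
-10219 + D(-109, O(-8, 11)) = -10219 + 140 = -10079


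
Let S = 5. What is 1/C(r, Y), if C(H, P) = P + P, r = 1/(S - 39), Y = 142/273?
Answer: 273/284 ≈ 0.96127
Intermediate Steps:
Y = 142/273 (Y = 142*(1/273) = 142/273 ≈ 0.52015)
r = -1/34 (r = 1/(5 - 39) = 1/(-34) = -1/34 ≈ -0.029412)
C(H, P) = 2*P
1/C(r, Y) = 1/(2*(142/273)) = 1/(284/273) = 273/284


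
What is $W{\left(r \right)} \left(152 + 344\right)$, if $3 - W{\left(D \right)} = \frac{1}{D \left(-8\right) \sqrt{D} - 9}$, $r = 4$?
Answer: $\frac{109120}{73} \approx 1494.8$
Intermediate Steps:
$W{\left(D \right)} = 3 - \frac{1}{-9 - 8 D^{\frac{3}{2}}}$ ($W{\left(D \right)} = 3 - \frac{1}{D \left(-8\right) \sqrt{D} - 9} = 3 - \frac{1}{- 8 D \sqrt{D} - 9} = 3 - \frac{1}{- 8 D^{\frac{3}{2}} - 9} = 3 - \frac{1}{-9 - 8 D^{\frac{3}{2}}}$)
$W{\left(r \right)} \left(152 + 344\right) = \frac{4 \left(7 + 6 \cdot 4^{\frac{3}{2}}\right)}{9 + 8 \cdot 4^{\frac{3}{2}}} \left(152 + 344\right) = \frac{4 \left(7 + 6 \cdot 8\right)}{9 + 8 \cdot 8} \cdot 496 = \frac{4 \left(7 + 48\right)}{9 + 64} \cdot 496 = 4 \cdot \frac{1}{73} \cdot 55 \cdot 496 = \frac{220}{73} \cdot 496 = \frac{109120}{73}$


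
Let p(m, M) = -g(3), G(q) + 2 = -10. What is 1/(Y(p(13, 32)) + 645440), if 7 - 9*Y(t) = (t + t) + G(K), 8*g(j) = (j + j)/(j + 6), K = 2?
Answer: 54/34853875 ≈ 1.5493e-6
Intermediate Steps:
G(q) = -12 (G(q) = -2 - 10 = -12)
g(j) = j/(4*(6 + j)) (g(j) = ((j + j)/(j + 6))/8 = ((2*j)/(6 + j))/8 = (2*j/(6 + j))/8 = j/(4*(6 + j)))
p(m, M) = -1/12 (p(m, M) = -3/(4*(6 + 3)) = -3/(4*9) = -1*1/12 = -1/12)
Y(t) = 19/9 - 2*t/9 (Y(t) = 7/9 - ((t + t) - 12)/9 = 7/9 - (2*t - 12)/9 = 7/9 - (-12 + 2*t)/9 = 7/9 + (4/3 - 2*t/9) = 19/9 - 2*t/9)
1/(Y(p(13, 32)) + 645440) = 1/((19/9 - 2/9*(-1/12)) + 645440) = 1/((19/9 + 1/54) + 645440) = 1/(115/54 + 645440) = 1/(34853875/54) = 54/34853875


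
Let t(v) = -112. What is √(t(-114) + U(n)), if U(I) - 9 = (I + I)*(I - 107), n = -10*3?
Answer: √8117 ≈ 90.094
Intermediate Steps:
n = -30
U(I) = 9 + 2*I*(-107 + I) (U(I) = 9 + (I + I)*(I - 107) = 9 + (2*I)*(-107 + I) = 9 + 2*I*(-107 + I))
√(t(-114) + U(n)) = √(-112 + (9 - 214*(-30) + 2*(-30)²)) = √(-112 + (9 + 6420 + 2*900)) = √(-112 + (9 + 6420 + 1800)) = √(-112 + 8229) = √8117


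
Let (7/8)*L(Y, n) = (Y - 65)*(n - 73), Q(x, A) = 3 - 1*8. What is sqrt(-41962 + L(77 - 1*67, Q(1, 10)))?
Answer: I*sqrt(1815898)/7 ≈ 192.51*I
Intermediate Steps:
Q(x, A) = -5 (Q(x, A) = 3 - 8 = -5)
L(Y, n) = 8*(-73 + n)*(-65 + Y)/7 (L(Y, n) = 8*((Y - 65)*(n - 73))/7 = 8*((-65 + Y)*(-73 + n))/7 = 8*((-73 + n)*(-65 + Y))/7 = 8*(-73 + n)*(-65 + Y)/7)
sqrt(-41962 + L(77 - 1*67, Q(1, 10))) = sqrt(-41962 + (37960/7 - 584*(77 - 1*67)/7 - 520/7*(-5) + (8/7)*(77 - 1*67)*(-5))) = sqrt(-41962 + (37960/7 - 584*(77 - 67)/7 + 2600/7 + (8/7)*(77 - 67)*(-5))) = sqrt(-41962 + (37960/7 - 584/7*10 + 2600/7 + (8/7)*10*(-5))) = sqrt(-41962 + (37960/7 - 5840/7 + 2600/7 - 400/7)) = sqrt(-41962 + 34320/7) = sqrt(-259414/7) = I*sqrt(1815898)/7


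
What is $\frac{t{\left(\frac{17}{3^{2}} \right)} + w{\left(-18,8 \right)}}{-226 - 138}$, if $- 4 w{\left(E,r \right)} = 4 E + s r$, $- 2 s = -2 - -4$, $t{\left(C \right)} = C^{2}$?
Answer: $- \frac{1909}{29484} \approx -0.064747$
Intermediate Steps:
$s = -1$ ($s = - \frac{-2 - -4}{2} = - \frac{-2 + 4}{2} = \left(- \frac{1}{2}\right) 2 = -1$)
$w{\left(E,r \right)} = - E + \frac{r}{4}$ ($w{\left(E,r \right)} = - \frac{4 E - r}{4} = - \frac{- r + 4 E}{4} = - E + \frac{r}{4}$)
$\frac{t{\left(\frac{17}{3^{2}} \right)} + w{\left(-18,8 \right)}}{-226 - 138} = \frac{\left(\frac{17}{3^{2}}\right)^{2} + \left(\left(-1\right) \left(-18\right) + \frac{1}{4} \cdot 8\right)}{-226 - 138} = \frac{\left(\frac{17}{9}\right)^{2} + \left(18 + 2\right)}{-364} = \left(\left(17 \cdot \frac{1}{9}\right)^{2} + 20\right) \left(- \frac{1}{364}\right) = \left(\left(\frac{17}{9}\right)^{2} + 20\right) \left(- \frac{1}{364}\right) = \left(\frac{289}{81} + 20\right) \left(- \frac{1}{364}\right) = \frac{1909}{81} \left(- \frac{1}{364}\right) = - \frac{1909}{29484}$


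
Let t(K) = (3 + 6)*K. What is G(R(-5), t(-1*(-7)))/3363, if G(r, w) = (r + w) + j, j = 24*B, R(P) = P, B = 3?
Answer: 130/3363 ≈ 0.038656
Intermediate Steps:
j = 72 (j = 24*3 = 72)
t(K) = 9*K
G(r, w) = 72 + r + w (G(r, w) = (r + w) + 72 = 72 + r + w)
G(R(-5), t(-1*(-7)))/3363 = (72 - 5 + 9*(-1*(-7)))/3363 = (72 - 5 + 9*7)*(1/3363) = (72 - 5 + 63)*(1/3363) = 130*(1/3363) = 130/3363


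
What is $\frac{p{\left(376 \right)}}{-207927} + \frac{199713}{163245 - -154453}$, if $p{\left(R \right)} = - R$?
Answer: $\frac{41645179399}{66057992046} \approx 0.63043$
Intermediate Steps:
$\frac{p{\left(376 \right)}}{-207927} + \frac{199713}{163245 - -154453} = \frac{\left(-1\right) 376}{-207927} + \frac{199713}{163245 - -154453} = \left(-376\right) \left(- \frac{1}{207927}\right) + \frac{199713}{163245 + 154453} = \frac{376}{207927} + \frac{199713}{317698} = \frac{41645179399}{66057992046}$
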